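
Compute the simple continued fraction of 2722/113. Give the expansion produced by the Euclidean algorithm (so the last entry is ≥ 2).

[24; 11, 3, 3]

2722 = 24×113 + 10
113 = 11×10 + 3
10 = 3×3 + 1
3 = 3×1 + 0  (stop)
So 2722/113 = [24; 11, 3, 3].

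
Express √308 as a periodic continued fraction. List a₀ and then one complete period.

[17; 1, 1, 4, 1, 1, 34]

a₀ = ⌊√308⌋ = 17.
With m₀=0, d₀=1 and mₖ₊₁ = dₖaₖ − mₖ, dₖ₊₁ = (n − mₖ₊₁²)/dₖ, aₖ₊₁ = ⌊(a₀+mₖ₊₁)/dₖ₊₁⌋:
  k=1: m=17, d=19, a=1
  k=2: m=2, d=16, a=1
  k=3: m=14, d=7, a=4
  k=4: m=14, d=16, a=1
  k=5: m=2, d=19, a=1
  k=6: m=17, d=1, a=34
d=1 and a=2a₀=34 at k=6, so the next step gives (m, d) = (17, 19) again — its k=1 value — and the period has length 6.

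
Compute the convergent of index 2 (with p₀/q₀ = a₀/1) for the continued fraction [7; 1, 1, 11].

15/2

Using pₖ = aₖpₖ₋₁ + pₖ₋₂, qₖ = aₖqₖ₋₁ + qₖ₋₂ (with p₋₁=1, p₋₂=0, q₋₁=0, q₋₂=1):
  k=0: a=7, p=7, q=1
  k=1: a=1, p=8, q=1
  k=2: a=1, p=15, q=2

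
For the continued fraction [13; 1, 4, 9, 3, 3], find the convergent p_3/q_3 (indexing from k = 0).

Using pₖ = aₖpₖ₋₁ + pₖ₋₂, qₖ = aₖqₖ₋₁ + qₖ₋₂ (with p₋₁=1, p₋₂=0, q₋₁=0, q₋₂=1):
  k=0: a=13, p=13, q=1
  k=1: a=1, p=14, q=1
  k=2: a=4, p=69, q=5
  k=3: a=9, p=635, q=46

635/46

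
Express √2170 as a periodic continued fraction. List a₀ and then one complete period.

a₀ = ⌊√2170⌋ = 46.
With m₀=0, d₀=1 and mₖ₊₁ = dₖaₖ − mₖ, dₖ₊₁ = (n − mₖ₊₁²)/dₖ, aₖ₊₁ = ⌊(a₀+mₖ₊₁)/dₖ₊₁⌋:
  k=1: m=46, d=54, a=1
  k=2: m=8, d=39, a=1
  k=3: m=31, d=31, a=2
  k=4: m=31, d=39, a=1
  k=5: m=8, d=54, a=1
  k=6: m=46, d=1, a=92
d=1 and a=2a₀=92 at k=6, so the next step gives (m, d) = (46, 54) again — its k=1 value — and the period has length 6.

[46; 1, 1, 2, 1, 1, 92]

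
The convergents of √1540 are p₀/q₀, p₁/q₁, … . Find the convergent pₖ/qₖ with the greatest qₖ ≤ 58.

√1540 = [39; 4, 8, 2, 8, 4, 78, …] (period length 6).
Convergents:
  p_0/q_0 = 39/1
  p_1/q_1 = 157/4
  p_2/q_2 = 1295/33
  p_3/q_3 = 2747/70
q_2 = 33 ≤ 58 < 70 = q_3, so the answer is 1295/33.

1295/33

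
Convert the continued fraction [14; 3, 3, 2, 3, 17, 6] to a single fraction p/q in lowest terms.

Using pₖ = aₖpₖ₋₁ + pₖ₋₂ and qₖ = aₖqₖ₋₁ + qₖ₋₂:
  k=0: a=14, p=14, q=1
  k=1: a=3, p=43, q=3
  k=2: a=3, p=143, q=10
  k=3: a=2, p=329, q=23
  k=4: a=3, p=1130, q=79
  k=5: a=17, p=19539, q=1366
  k=6: a=6, p=118364, q=8275

118364/8275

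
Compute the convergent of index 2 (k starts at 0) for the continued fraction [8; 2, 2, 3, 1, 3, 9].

Using pₖ = aₖpₖ₋₁ + pₖ₋₂, qₖ = aₖqₖ₋₁ + qₖ₋₂ (with p₋₁=1, p₋₂=0, q₋₁=0, q₋₂=1):
  k=0: a=8, p=8, q=1
  k=1: a=2, p=17, q=2
  k=2: a=2, p=42, q=5

42/5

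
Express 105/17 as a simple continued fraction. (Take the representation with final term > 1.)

[6; 5, 1, 2]

105 = 6*17 + 3
17 = 5*3 + 2
3 = 1*2 + 1
2 = 2*1 + 0  (stop)
So 105/17 = [6; 5, 1, 2].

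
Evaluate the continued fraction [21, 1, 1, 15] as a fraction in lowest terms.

Using pₖ = aₖpₖ₋₁ + pₖ₋₂ and qₖ = aₖqₖ₋₁ + qₖ₋₂:
  k=0: a=21, p=21, q=1
  k=1: a=1, p=22, q=1
  k=2: a=1, p=43, q=2
  k=3: a=15, p=667, q=31

667/31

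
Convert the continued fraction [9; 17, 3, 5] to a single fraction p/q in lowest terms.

2509/277

Fold from the inside: start with 5/1.
  3 + 1/5 = 16/5
  17 + 5/16 = 277/16
  9 + 16/277 = 2509/277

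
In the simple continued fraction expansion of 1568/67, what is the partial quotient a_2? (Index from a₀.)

1568 = 23·67 + 27   →  a_0 = 23
67 = 2·27 + 13   →  a_1 = 2
27 = 2·13 + 1   →  a_2 = 2

2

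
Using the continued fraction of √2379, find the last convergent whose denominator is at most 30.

439/9

√2379 = [48; 1, 3, 2, 3, 1, 96, …] (period length 6).
Convergents:
  p_0/q_0 = 48/1
  p_1/q_1 = 49/1
  p_2/q_2 = 195/4
  p_3/q_3 = 439/9
  p_4/q_4 = 1512/31
q_3 = 9 ≤ 30 < 31 = q_4, so the answer is 439/9.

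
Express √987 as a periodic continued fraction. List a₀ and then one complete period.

[31; 2, 2, 2, 62]

a₀ = ⌊√987⌋ = 31.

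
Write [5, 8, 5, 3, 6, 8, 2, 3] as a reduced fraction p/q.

Fold from the inside: start with 3/1.
  2 + 1/3 = 7/3
  8 + 3/7 = 59/7
  6 + 7/59 = 361/59
  3 + 59/361 = 1142/361
  5 + 361/1142 = 6071/1142
  8 + 1142/6071 = 49710/6071
  5 + 6071/49710 = 254621/49710

254621/49710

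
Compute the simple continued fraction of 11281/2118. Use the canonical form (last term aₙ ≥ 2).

[5; 3, 15, 2, 1, 4, 3]

11281 = 5*2118 + 691
2118 = 3*691 + 45
691 = 15*45 + 16
45 = 2*16 + 13
16 = 1*13 + 3
13 = 4*3 + 1
3 = 3*1 + 0  (stop)
So 11281/2118 = [5; 3, 15, 2, 1, 4, 3].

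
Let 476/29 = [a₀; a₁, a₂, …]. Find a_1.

2

476 = 16·29 + 12   →  a_0 = 16
29 = 2·12 + 5   →  a_1 = 2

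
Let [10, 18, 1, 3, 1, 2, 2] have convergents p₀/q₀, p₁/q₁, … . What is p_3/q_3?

Using pₖ = aₖpₖ₋₁ + pₖ₋₂, qₖ = aₖqₖ₋₁ + qₖ₋₂ (with p₋₁=1, p₋₂=0, q₋₁=0, q₋₂=1):
  k=0: a=10, p=10, q=1
  k=1: a=18, p=181, q=18
  k=2: a=1, p=191, q=19
  k=3: a=3, p=754, q=75

754/75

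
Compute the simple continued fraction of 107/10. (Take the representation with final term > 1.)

[10; 1, 2, 3]

107 = 10·10 + 7
10 = 1·7 + 3
7 = 2·3 + 1
3 = 3·1 + 0  (stop)
So 107/10 = [10; 1, 2, 3].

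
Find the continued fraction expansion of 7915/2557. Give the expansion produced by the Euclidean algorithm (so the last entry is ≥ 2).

[3; 10, 2, 11, 1, 2, 3]

7915 = 3×2557 + 244
2557 = 10×244 + 117
244 = 2×117 + 10
117 = 11×10 + 7
10 = 1×7 + 3
7 = 2×3 + 1
3 = 3×1 + 0  (stop)
So 7915/2557 = [3; 10, 2, 11, 1, 2, 3].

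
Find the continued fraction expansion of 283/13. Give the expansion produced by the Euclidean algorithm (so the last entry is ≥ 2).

283 = 21×13 + 10
13 = 1×10 + 3
10 = 3×3 + 1
3 = 3×1 + 0  (stop)
So 283/13 = [21; 1, 3, 3].

[21; 1, 3, 3]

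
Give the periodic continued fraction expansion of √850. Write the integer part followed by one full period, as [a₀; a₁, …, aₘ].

[29; 6, 2, 6, 58]

a₀ = ⌊√850⌋ = 29.
With m₀=0, d₀=1 and mₖ₊₁ = dₖaₖ − mₖ, dₖ₊₁ = (n − mₖ₊₁²)/dₖ, aₖ₊₁ = ⌊(a₀+mₖ₊₁)/dₖ₊₁⌋:
  k=1: m=29, d=9, a=6
  k=2: m=25, d=25, a=2
  k=3: m=25, d=9, a=6
  k=4: m=29, d=1, a=58
d=1 and a=2a₀=58 at k=4, so the next step gives (m, d) = (29, 9) again — its k=1 value — and the period has length 4.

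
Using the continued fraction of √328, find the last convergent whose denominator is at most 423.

5886/325

√328 = [18; 9, 36, …] (period length 2).
Convergents:
  p_0/q_0 = 18/1
  p_1/q_1 = 163/9
  p_2/q_2 = 5886/325
  p_3/q_3 = 53137/2934
q_2 = 325 ≤ 423 < 2934 = q_3, so the answer is 5886/325.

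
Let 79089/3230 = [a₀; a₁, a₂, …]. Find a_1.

79089 = 24·3230 + 1569   →  a_0 = 24
3230 = 2·1569 + 92   →  a_1 = 2

2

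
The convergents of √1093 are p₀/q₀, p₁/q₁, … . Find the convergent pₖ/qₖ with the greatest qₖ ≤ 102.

1091/33

√1093 = [33; 16, 1, 1, 16, 66, …] (period length 5).
Convergents:
  p_0/q_0 = 33/1
  p_1/q_1 = 529/16
  p_2/q_2 = 562/17
  p_3/q_3 = 1091/33
  p_4/q_4 = 18018/545
q_3 = 33 ≤ 102 < 545 = q_4, so the answer is 1091/33.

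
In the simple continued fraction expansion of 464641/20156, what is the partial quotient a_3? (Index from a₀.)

464641 = 23·20156 + 1053   →  a_0 = 23
20156 = 19·1053 + 149   →  a_1 = 19
1053 = 7·149 + 10   →  a_2 = 7
149 = 14·10 + 9   →  a_3 = 14

14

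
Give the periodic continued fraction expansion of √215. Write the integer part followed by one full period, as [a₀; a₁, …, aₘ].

a₀ = ⌊√215⌋ = 14.

[14; 1, 1, 1, 28]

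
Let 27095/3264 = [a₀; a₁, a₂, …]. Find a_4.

3

27095 = 8·3264 + 983   →  a_0 = 8
3264 = 3·983 + 315   →  a_1 = 3
983 = 3·315 + 38   →  a_2 = 3
315 = 8·38 + 11   →  a_3 = 8
38 = 3·11 + 5   →  a_4 = 3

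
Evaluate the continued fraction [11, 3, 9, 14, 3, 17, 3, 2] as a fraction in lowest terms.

Using pₖ = aₖpₖ₋₁ + pₖ₋₂ and qₖ = aₖqₖ₋₁ + qₖ₋₂:
  k=0: a=11, p=11, q=1
  k=1: a=3, p=34, q=3
  k=2: a=9, p=317, q=28
  k=3: a=14, p=4472, q=395
  k=4: a=3, p=13733, q=1213
  k=5: a=17, p=237933, q=21016
  k=6: a=3, p=727532, q=64261
  k=7: a=2, p=1692997, q=149538

1692997/149538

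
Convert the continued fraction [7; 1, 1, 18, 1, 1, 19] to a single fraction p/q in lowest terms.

11142/1483

Fold from the inside: start with 19/1.
  1 + 1/19 = 20/19
  1 + 19/20 = 39/20
  18 + 20/39 = 722/39
  1 + 39/722 = 761/722
  1 + 722/761 = 1483/761
  7 + 761/1483 = 11142/1483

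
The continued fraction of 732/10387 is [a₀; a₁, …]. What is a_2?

732 = 0·10387 + 732   →  a_0 = 0
10387 = 14·732 + 139   →  a_1 = 14
732 = 5·139 + 37   →  a_2 = 5

5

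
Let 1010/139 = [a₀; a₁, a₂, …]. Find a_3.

1010 = 7·139 + 37   →  a_0 = 7
139 = 3·37 + 28   →  a_1 = 3
37 = 1·28 + 9   →  a_2 = 1
28 = 3·9 + 1   →  a_3 = 3

3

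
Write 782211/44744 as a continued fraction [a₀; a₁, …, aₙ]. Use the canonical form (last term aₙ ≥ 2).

782211 = 17·44744 + 21563
44744 = 2·21563 + 1618
21563 = 13·1618 + 529
1618 = 3·529 + 31
529 = 17·31 + 2
31 = 15·2 + 1
2 = 2·1 + 0  (stop)
So 782211/44744 = [17; 2, 13, 3, 17, 15, 2].

[17; 2, 13, 3, 17, 15, 2]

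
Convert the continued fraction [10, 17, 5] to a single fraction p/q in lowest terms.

Fold from the inside: start with 5/1.
  17 + 1/5 = 86/5
  10 + 5/86 = 865/86

865/86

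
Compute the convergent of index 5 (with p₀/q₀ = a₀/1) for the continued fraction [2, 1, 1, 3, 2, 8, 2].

346/135

Using pₖ = aₖpₖ₋₁ + pₖ₋₂, qₖ = aₖqₖ₋₁ + qₖ₋₂ (with p₋₁=1, p₋₂=0, q₋₁=0, q₋₂=1):
  k=0: a=2, p=2, q=1
  k=1: a=1, p=3, q=1
  k=2: a=1, p=5, q=2
  k=3: a=3, p=18, q=7
  k=4: a=2, p=41, q=16
  k=5: a=8, p=346, q=135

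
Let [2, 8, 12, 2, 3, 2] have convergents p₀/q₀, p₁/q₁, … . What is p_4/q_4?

1493/703

Using pₖ = aₖpₖ₋₁ + pₖ₋₂, qₖ = aₖqₖ₋₁ + qₖ₋₂ (with p₋₁=1, p₋₂=0, q₋₁=0, q₋₂=1):
  k=0: a=2, p=2, q=1
  k=1: a=8, p=17, q=8
  k=2: a=12, p=206, q=97
  k=3: a=2, p=429, q=202
  k=4: a=3, p=1493, q=703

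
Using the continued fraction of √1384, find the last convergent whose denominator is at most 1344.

√1384 = [37; 4, 1, 17, 1, 4, 74, …] (period length 6).
Convergents:
  p_0/q_0 = 37/1
  p_1/q_1 = 149/4
  p_2/q_2 = 186/5
  p_3/q_3 = 3311/89
  p_4/q_4 = 3497/94
  p_5/q_5 = 17299/465
  p_6/q_6 = 1283623/34504
q_5 = 465 ≤ 1344 < 34504 = q_6, so the answer is 17299/465.

17299/465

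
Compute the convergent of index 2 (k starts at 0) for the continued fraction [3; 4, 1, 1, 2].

Using pₖ = aₖpₖ₋₁ + pₖ₋₂, qₖ = aₖqₖ₋₁ + qₖ₋₂ (with p₋₁=1, p₋₂=0, q₋₁=0, q₋₂=1):
  k=0: a=3, p=3, q=1
  k=1: a=4, p=13, q=4
  k=2: a=1, p=16, q=5

16/5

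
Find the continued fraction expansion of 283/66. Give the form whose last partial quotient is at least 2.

283 = 4·66 + 19
66 = 3·19 + 9
19 = 2·9 + 1
9 = 9·1 + 0  (stop)
So 283/66 = [4; 3, 2, 9].

[4; 3, 2, 9]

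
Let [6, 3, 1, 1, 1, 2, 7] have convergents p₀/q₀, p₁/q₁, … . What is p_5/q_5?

Using pₖ = aₖpₖ₋₁ + pₖ₋₂, qₖ = aₖqₖ₋₁ + qₖ₋₂ (with p₋₁=1, p₋₂=0, q₋₁=0, q₋₂=1):
  k=0: a=6, p=6, q=1
  k=1: a=3, p=19, q=3
  k=2: a=1, p=25, q=4
  k=3: a=1, p=44, q=7
  k=4: a=1, p=69, q=11
  k=5: a=2, p=182, q=29

182/29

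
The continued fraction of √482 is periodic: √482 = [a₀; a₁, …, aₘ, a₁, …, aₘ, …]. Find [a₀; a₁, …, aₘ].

[21; 1, 20, 1, 42]

a₀ = ⌊√482⌋ = 21.
With m₀=0, d₀=1 and mₖ₊₁ = dₖaₖ − mₖ, dₖ₊₁ = (n − mₖ₊₁²)/dₖ, aₖ₊₁ = ⌊(a₀+mₖ₊₁)/dₖ₊₁⌋:
  k=1: m=21, d=41, a=1
  k=2: m=20, d=2, a=20
  k=3: m=20, d=41, a=1
  k=4: m=21, d=1, a=42
d=1 and a=2a₀=42 at k=4, so the next step gives (m, d) = (21, 41) again — its k=1 value — and the period has length 4.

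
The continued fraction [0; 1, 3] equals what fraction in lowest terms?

Using pₖ = aₖpₖ₋₁ + pₖ₋₂ and qₖ = aₖqₖ₋₁ + qₖ₋₂:
  k=0: a=0, p=0, q=1
  k=1: a=1, p=1, q=1
  k=2: a=3, p=3, q=4

3/4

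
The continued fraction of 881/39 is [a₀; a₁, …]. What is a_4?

881 = 22·39 + 23   →  a_0 = 22
39 = 1·23 + 16   →  a_1 = 1
23 = 1·16 + 7   →  a_2 = 1
16 = 2·7 + 2   →  a_3 = 2
7 = 3·2 + 1   →  a_4 = 3

3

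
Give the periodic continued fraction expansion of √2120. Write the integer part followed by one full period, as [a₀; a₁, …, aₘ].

[46; 23, 92]

a₀ = ⌊√2120⌋ = 46.
With m₀=0, d₀=1 and mₖ₊₁ = dₖaₖ − mₖ, dₖ₊₁ = (n − mₖ₊₁²)/dₖ, aₖ₊₁ = ⌊(a₀+mₖ₊₁)/dₖ₊₁⌋:
  k=1: m=46, d=4, a=23
  k=2: m=46, d=1, a=92
d=1 and a=2a₀=92 at k=2, so the next step gives (m, d) = (46, 4) again — its k=1 value — and the period has length 2.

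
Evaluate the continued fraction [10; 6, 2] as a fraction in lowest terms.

132/13

Using pₖ = aₖpₖ₋₁ + pₖ₋₂ and qₖ = aₖqₖ₋₁ + qₖ₋₂:
  k=0: a=10, p=10, q=1
  k=1: a=6, p=61, q=6
  k=2: a=2, p=132, q=13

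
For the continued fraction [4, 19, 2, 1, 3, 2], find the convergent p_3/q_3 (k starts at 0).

Using pₖ = aₖpₖ₋₁ + pₖ₋₂, qₖ = aₖqₖ₋₁ + qₖ₋₂ (with p₋₁=1, p₋₂=0, q₋₁=0, q₋₂=1):
  k=0: a=4, p=4, q=1
  k=1: a=19, p=77, q=19
  k=2: a=2, p=158, q=39
  k=3: a=1, p=235, q=58

235/58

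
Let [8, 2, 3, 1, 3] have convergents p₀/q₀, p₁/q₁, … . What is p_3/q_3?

Using pₖ = aₖpₖ₋₁ + pₖ₋₂, qₖ = aₖqₖ₋₁ + qₖ₋₂ (with p₋₁=1, p₋₂=0, q₋₁=0, q₋₂=1):
  k=0: a=8, p=8, q=1
  k=1: a=2, p=17, q=2
  k=2: a=3, p=59, q=7
  k=3: a=1, p=76, q=9

76/9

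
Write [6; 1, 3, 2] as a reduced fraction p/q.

Using pₖ = aₖpₖ₋₁ + pₖ₋₂ and qₖ = aₖqₖ₋₁ + qₖ₋₂:
  k=0: a=6, p=6, q=1
  k=1: a=1, p=7, q=1
  k=2: a=3, p=27, q=4
  k=3: a=2, p=61, q=9

61/9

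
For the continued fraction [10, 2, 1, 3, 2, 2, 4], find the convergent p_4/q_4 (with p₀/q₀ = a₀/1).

259/25

Using pₖ = aₖpₖ₋₁ + pₖ₋₂, qₖ = aₖqₖ₋₁ + qₖ₋₂ (with p₋₁=1, p₋₂=0, q₋₁=0, q₋₂=1):
  k=0: a=10, p=10, q=1
  k=1: a=2, p=21, q=2
  k=2: a=1, p=31, q=3
  k=3: a=3, p=114, q=11
  k=4: a=2, p=259, q=25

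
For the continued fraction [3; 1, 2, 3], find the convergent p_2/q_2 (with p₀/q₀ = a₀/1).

11/3

Using pₖ = aₖpₖ₋₁ + pₖ₋₂, qₖ = aₖqₖ₋₁ + qₖ₋₂ (with p₋₁=1, p₋₂=0, q₋₁=0, q₋₂=1):
  k=0: a=3, p=3, q=1
  k=1: a=1, p=4, q=1
  k=2: a=2, p=11, q=3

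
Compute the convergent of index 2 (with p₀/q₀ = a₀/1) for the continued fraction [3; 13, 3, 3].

Using pₖ = aₖpₖ₋₁ + pₖ₋₂, qₖ = aₖqₖ₋₁ + qₖ₋₂ (with p₋₁=1, p₋₂=0, q₋₁=0, q₋₂=1):
  k=0: a=3, p=3, q=1
  k=1: a=13, p=40, q=13
  k=2: a=3, p=123, q=40

123/40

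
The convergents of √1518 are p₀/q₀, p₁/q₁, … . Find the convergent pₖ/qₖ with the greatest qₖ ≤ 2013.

√1518 = [38; 1, 24, 1, 76, …] (period length 4).
Convergents:
  p_0/q_0 = 38/1
  p_1/q_1 = 39/1
  p_2/q_2 = 974/25
  p_3/q_3 = 1013/26
  p_4/q_4 = 77962/2001
  p_5/q_5 = 78975/2027
q_4 = 2001 ≤ 2013 < 2027 = q_5, so the answer is 77962/2001.

77962/2001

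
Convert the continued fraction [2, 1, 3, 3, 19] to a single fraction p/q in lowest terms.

Fold from the inside: start with 19/1.
  3 + 1/19 = 58/19
  3 + 19/58 = 193/58
  1 + 58/193 = 251/193
  2 + 193/251 = 695/251

695/251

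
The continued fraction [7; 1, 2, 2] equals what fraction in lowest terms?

Fold from the inside: start with 2/1.
  2 + 1/2 = 5/2
  1 + 2/5 = 7/5
  7 + 5/7 = 54/7

54/7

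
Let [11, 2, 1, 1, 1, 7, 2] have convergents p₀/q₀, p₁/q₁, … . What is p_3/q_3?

57/5

Using pₖ = aₖpₖ₋₁ + pₖ₋₂, qₖ = aₖqₖ₋₁ + qₖ₋₂ (with p₋₁=1, p₋₂=0, q₋₁=0, q₋₂=1):
  k=0: a=11, p=11, q=1
  k=1: a=2, p=23, q=2
  k=2: a=1, p=34, q=3
  k=3: a=1, p=57, q=5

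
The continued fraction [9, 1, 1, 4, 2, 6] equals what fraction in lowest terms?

Fold from the inside: start with 6/1.
  2 + 1/6 = 13/6
  4 + 6/13 = 58/13
  1 + 13/58 = 71/58
  1 + 58/71 = 129/71
  9 + 71/129 = 1232/129

1232/129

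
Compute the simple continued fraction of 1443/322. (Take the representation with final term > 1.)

[4; 2, 12, 1, 11]

1443 = 4*322 + 155
322 = 2*155 + 12
155 = 12*12 + 11
12 = 1*11 + 1
11 = 11*1 + 0  (stop)
So 1443/322 = [4; 2, 12, 1, 11].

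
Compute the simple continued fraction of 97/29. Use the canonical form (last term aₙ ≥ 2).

[3; 2, 1, 9]

97 = 3*29 + 10
29 = 2*10 + 9
10 = 1*9 + 1
9 = 9*1 + 0  (stop)
So 97/29 = [3; 2, 1, 9].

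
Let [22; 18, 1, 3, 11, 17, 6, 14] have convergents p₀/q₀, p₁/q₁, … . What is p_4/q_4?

18613/844

Using pₖ = aₖpₖ₋₁ + pₖ₋₂, qₖ = aₖqₖ₋₁ + qₖ₋₂ (with p₋₁=1, p₋₂=0, q₋₁=0, q₋₂=1):
  k=0: a=22, p=22, q=1
  k=1: a=18, p=397, q=18
  k=2: a=1, p=419, q=19
  k=3: a=3, p=1654, q=75
  k=4: a=11, p=18613, q=844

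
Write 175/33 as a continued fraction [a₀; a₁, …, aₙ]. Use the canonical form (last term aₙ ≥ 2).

175 = 5·33 + 10
33 = 3·10 + 3
10 = 3·3 + 1
3 = 3·1 + 0  (stop)
So 175/33 = [5; 3, 3, 3].

[5; 3, 3, 3]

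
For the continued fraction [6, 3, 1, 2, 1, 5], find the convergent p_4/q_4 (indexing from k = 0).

94/15

Using pₖ = aₖpₖ₋₁ + pₖ₋₂, qₖ = aₖqₖ₋₁ + qₖ₋₂ (with p₋₁=1, p₋₂=0, q₋₁=0, q₋₂=1):
  k=0: a=6, p=6, q=1
  k=1: a=3, p=19, q=3
  k=2: a=1, p=25, q=4
  k=3: a=2, p=69, q=11
  k=4: a=1, p=94, q=15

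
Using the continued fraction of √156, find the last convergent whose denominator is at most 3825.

30588/2449

√156 = [12; 2, 24, …] (period length 2).
Convergents:
  p_0/q_0 = 12/1
  p_1/q_1 = 25/2
  p_2/q_2 = 612/49
  p_3/q_3 = 1249/100
  p_4/q_4 = 30588/2449
  p_5/q_5 = 62425/4998
q_4 = 2449 ≤ 3825 < 4998 = q_5, so the answer is 30588/2449.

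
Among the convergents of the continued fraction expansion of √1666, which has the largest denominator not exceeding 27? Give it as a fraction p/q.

449/11

√1666 = [40; 1, 4, 2, 4, 1, 80, …] (period length 6).
Convergents:
  p_0/q_0 = 40/1
  p_1/q_1 = 41/1
  p_2/q_2 = 204/5
  p_3/q_3 = 449/11
  p_4/q_4 = 2000/49
q_3 = 11 ≤ 27 < 49 = q_4, so the answer is 449/11.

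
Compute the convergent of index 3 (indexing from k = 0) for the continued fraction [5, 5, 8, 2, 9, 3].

452/87

Using pₖ = aₖpₖ₋₁ + pₖ₋₂, qₖ = aₖqₖ₋₁ + qₖ₋₂ (with p₋₁=1, p₋₂=0, q₋₁=0, q₋₂=1):
  k=0: a=5, p=5, q=1
  k=1: a=5, p=26, q=5
  k=2: a=8, p=213, q=41
  k=3: a=2, p=452, q=87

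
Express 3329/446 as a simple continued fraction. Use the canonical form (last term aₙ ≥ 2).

3329 = 7·446 + 207
446 = 2·207 + 32
207 = 6·32 + 15
32 = 2·15 + 2
15 = 7·2 + 1
2 = 2·1 + 0  (stop)
So 3329/446 = [7; 2, 6, 2, 7, 2].

[7; 2, 6, 2, 7, 2]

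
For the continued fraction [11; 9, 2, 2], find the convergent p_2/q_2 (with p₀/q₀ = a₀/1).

Using pₖ = aₖpₖ₋₁ + pₖ₋₂, qₖ = aₖqₖ₋₁ + qₖ₋₂ (with p₋₁=1, p₋₂=0, q₋₁=0, q₋₂=1):
  k=0: a=11, p=11, q=1
  k=1: a=9, p=100, q=9
  k=2: a=2, p=211, q=19

211/19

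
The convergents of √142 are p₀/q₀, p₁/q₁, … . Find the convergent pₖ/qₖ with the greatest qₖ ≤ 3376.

√142 = [11; 1, 10, 1, 22, …] (period length 4).
Convergents:
  p_0/q_0 = 11/1
  p_1/q_1 = 12/1
  p_2/q_2 = 131/11
  p_3/q_3 = 143/12
  p_4/q_4 = 3277/275
  p_5/q_5 = 3420/287
  p_6/q_6 = 37477/3145
  p_7/q_7 = 40897/3432
q_6 = 3145 ≤ 3376 < 3432 = q_7, so the answer is 37477/3145.

37477/3145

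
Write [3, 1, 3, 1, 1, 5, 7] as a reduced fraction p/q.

1357/359

Using pₖ = aₖpₖ₋₁ + pₖ₋₂ and qₖ = aₖqₖ₋₁ + qₖ₋₂:
  k=0: a=3, p=3, q=1
  k=1: a=1, p=4, q=1
  k=2: a=3, p=15, q=4
  k=3: a=1, p=19, q=5
  k=4: a=1, p=34, q=9
  k=5: a=5, p=189, q=50
  k=6: a=7, p=1357, q=359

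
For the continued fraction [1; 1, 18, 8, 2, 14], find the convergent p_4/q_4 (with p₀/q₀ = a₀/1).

Using pₖ = aₖpₖ₋₁ + pₖ₋₂, qₖ = aₖqₖ₋₁ + qₖ₋₂ (with p₋₁=1, p₋₂=0, q₋₁=0, q₋₂=1):
  k=0: a=1, p=1, q=1
  k=1: a=1, p=2, q=1
  k=2: a=18, p=37, q=19
  k=3: a=8, p=298, q=153
  k=4: a=2, p=633, q=325

633/325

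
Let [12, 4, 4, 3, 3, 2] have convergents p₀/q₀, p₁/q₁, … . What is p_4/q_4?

2227/182

Using pₖ = aₖpₖ₋₁ + pₖ₋₂, qₖ = aₖqₖ₋₁ + qₖ₋₂ (with p₋₁=1, p₋₂=0, q₋₁=0, q₋₂=1):
  k=0: a=12, p=12, q=1
  k=1: a=4, p=49, q=4
  k=2: a=4, p=208, q=17
  k=3: a=3, p=673, q=55
  k=4: a=3, p=2227, q=182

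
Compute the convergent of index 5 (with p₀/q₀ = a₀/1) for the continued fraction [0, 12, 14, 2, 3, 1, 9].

130/1569

Using pₖ = aₖpₖ₋₁ + pₖ₋₂, qₖ = aₖqₖ₋₁ + qₖ₋₂ (with p₋₁=1, p₋₂=0, q₋₁=0, q₋₂=1):
  k=0: a=0, p=0, q=1
  k=1: a=12, p=1, q=12
  k=2: a=14, p=14, q=169
  k=3: a=2, p=29, q=350
  k=4: a=3, p=101, q=1219
  k=5: a=1, p=130, q=1569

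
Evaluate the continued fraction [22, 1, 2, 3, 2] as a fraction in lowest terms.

522/23

Fold from the inside: start with 2/1.
  3 + 1/2 = 7/2
  2 + 2/7 = 16/7
  1 + 7/16 = 23/16
  22 + 16/23 = 522/23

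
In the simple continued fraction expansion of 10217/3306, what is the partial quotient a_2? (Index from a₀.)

17

10217 = 3·3306 + 299   →  a_0 = 3
3306 = 11·299 + 17   →  a_1 = 11
299 = 17·17 + 10   →  a_2 = 17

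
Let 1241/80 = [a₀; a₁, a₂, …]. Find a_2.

1241 = 15·80 + 41   →  a_0 = 15
80 = 1·41 + 39   →  a_1 = 1
41 = 1·39 + 2   →  a_2 = 1

1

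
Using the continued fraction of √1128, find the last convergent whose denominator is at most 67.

√1128 = [33; 1, 1, 2, 2, 2, 1, 1, 66, …] (period length 8).
Convergents:
  p_0/q_0 = 33/1
  p_1/q_1 = 34/1
  p_2/q_2 = 67/2
  p_3/q_3 = 168/5
  p_4/q_4 = 403/12
  p_5/q_5 = 974/29
  p_6/q_6 = 1377/41
  p_7/q_7 = 2351/70
q_6 = 41 ≤ 67 < 70 = q_7, so the answer is 1377/41.

1377/41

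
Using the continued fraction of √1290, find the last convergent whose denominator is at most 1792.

30996/863

√1290 = [35; 1, 10, 1, 70, …] (period length 4).
Convergents:
  p_0/q_0 = 35/1
  p_1/q_1 = 36/1
  p_2/q_2 = 395/11
  p_3/q_3 = 431/12
  p_4/q_4 = 30565/851
  p_5/q_5 = 30996/863
  p_6/q_6 = 340525/9481
q_5 = 863 ≤ 1792 < 9481 = q_6, so the answer is 30996/863.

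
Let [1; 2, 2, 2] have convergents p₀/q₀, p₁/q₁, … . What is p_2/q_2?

7/5

Using pₖ = aₖpₖ₋₁ + pₖ₋₂, qₖ = aₖqₖ₋₁ + qₖ₋₂ (with p₋₁=1, p₋₂=0, q₋₁=0, q₋₂=1):
  k=0: a=1, p=1, q=1
  k=1: a=2, p=3, q=2
  k=2: a=2, p=7, q=5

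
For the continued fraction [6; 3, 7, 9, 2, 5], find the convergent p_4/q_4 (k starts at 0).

2679/424

Using pₖ = aₖpₖ₋₁ + pₖ₋₂, qₖ = aₖqₖ₋₁ + qₖ₋₂ (with p₋₁=1, p₋₂=0, q₋₁=0, q₋₂=1):
  k=0: a=6, p=6, q=1
  k=1: a=3, p=19, q=3
  k=2: a=7, p=139, q=22
  k=3: a=9, p=1270, q=201
  k=4: a=2, p=2679, q=424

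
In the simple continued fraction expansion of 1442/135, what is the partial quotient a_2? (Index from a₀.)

1442 = 10·135 + 92   →  a_0 = 10
135 = 1·92 + 43   →  a_1 = 1
92 = 2·43 + 6   →  a_2 = 2

2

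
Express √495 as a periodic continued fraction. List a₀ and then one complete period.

a₀ = ⌊√495⌋ = 22.
With m₀=0, d₀=1 and mₖ₊₁ = dₖaₖ − mₖ, dₖ₊₁ = (n − mₖ₊₁²)/dₖ, aₖ₊₁ = ⌊(a₀+mₖ₊₁)/dₖ₊₁⌋:
  k=1: m=22, d=11, a=4
  k=2: m=22, d=1, a=44
d=1 and a=2a₀=44 at k=2, so the next step gives (m, d) = (22, 11) again — its k=1 value — and the period has length 2.

[22; 4, 44]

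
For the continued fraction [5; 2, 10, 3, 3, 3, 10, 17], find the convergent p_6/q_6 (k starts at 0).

Using pₖ = aₖpₖ₋₁ + pₖ₋₂, qₖ = aₖqₖ₋₁ + qₖ₋₂ (with p₋₁=1, p₋₂=0, q₋₁=0, q₋₂=1):
  k=0: a=5, p=5, q=1
  k=1: a=2, p=11, q=2
  k=2: a=10, p=115, q=21
  k=3: a=3, p=356, q=65
  k=4: a=3, p=1183, q=216
  k=5: a=3, p=3905, q=713
  k=6: a=10, p=40233, q=7346

40233/7346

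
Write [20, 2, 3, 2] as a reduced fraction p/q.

Using pₖ = aₖpₖ₋₁ + pₖ₋₂ and qₖ = aₖqₖ₋₁ + qₖ₋₂:
  k=0: a=20, p=20, q=1
  k=1: a=2, p=41, q=2
  k=2: a=3, p=143, q=7
  k=3: a=2, p=327, q=16

327/16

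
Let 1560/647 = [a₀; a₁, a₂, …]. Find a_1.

1560 = 2·647 + 266   →  a_0 = 2
647 = 2·266 + 115   →  a_1 = 2

2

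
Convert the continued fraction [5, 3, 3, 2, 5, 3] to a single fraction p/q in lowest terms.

Fold from the inside: start with 3/1.
  5 + 1/3 = 16/3
  2 + 3/16 = 35/16
  3 + 16/35 = 121/35
  3 + 35/121 = 398/121
  5 + 121/398 = 2111/398

2111/398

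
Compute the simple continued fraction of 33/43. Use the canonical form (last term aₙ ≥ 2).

33 = 0×43 + 33
43 = 1×33 + 10
33 = 3×10 + 3
10 = 3×3 + 1
3 = 3×1 + 0  (stop)
So 33/43 = [0; 1, 3, 3, 3].

[0; 1, 3, 3, 3]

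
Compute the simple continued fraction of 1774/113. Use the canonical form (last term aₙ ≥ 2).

1774 = 15×113 + 79
113 = 1×79 + 34
79 = 2×34 + 11
34 = 3×11 + 1
11 = 11×1 + 0  (stop)
So 1774/113 = [15; 1, 2, 3, 11].

[15; 1, 2, 3, 11]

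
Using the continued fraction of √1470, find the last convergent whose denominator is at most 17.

√1470 = [38; 2, 1, 14, 1, 2, 76, …] (period length 6).
Convergents:
  p_0/q_0 = 38/1
  p_1/q_1 = 77/2
  p_2/q_2 = 115/3
  p_3/q_3 = 1687/44
q_2 = 3 ≤ 17 < 44 = q_3, so the answer is 115/3.

115/3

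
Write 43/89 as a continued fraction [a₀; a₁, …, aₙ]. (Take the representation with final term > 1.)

43 = 0×89 + 43
89 = 2×43 + 3
43 = 14×3 + 1
3 = 3×1 + 0  (stop)
So 43/89 = [0; 2, 14, 3].

[0; 2, 14, 3]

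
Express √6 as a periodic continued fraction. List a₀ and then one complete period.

a₀ = ⌊√6⌋ = 2.
With m₀=0, d₀=1 and mₖ₊₁ = dₖaₖ − mₖ, dₖ₊₁ = (n − mₖ₊₁²)/dₖ, aₖ₊₁ = ⌊(a₀+mₖ₊₁)/dₖ₊₁⌋:
  k=1: m=2, d=2, a=2
  k=2: m=2, d=1, a=4
d=1 and a=2a₀=4 at k=2, so the next step gives (m, d) = (2, 2) again — its k=1 value — and the period has length 2.

[2; 2, 4]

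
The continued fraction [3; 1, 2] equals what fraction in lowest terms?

Fold from the inside: start with 2/1.
  1 + 1/2 = 3/2
  3 + 2/3 = 11/3

11/3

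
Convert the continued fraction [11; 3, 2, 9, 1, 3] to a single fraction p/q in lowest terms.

Fold from the inside: start with 3/1.
  1 + 1/3 = 4/3
  9 + 3/4 = 39/4
  2 + 4/39 = 82/39
  3 + 39/82 = 285/82
  11 + 82/285 = 3217/285

3217/285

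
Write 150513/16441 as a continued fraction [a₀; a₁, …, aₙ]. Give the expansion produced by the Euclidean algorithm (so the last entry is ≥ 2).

[9; 6, 2, 6, 5, 7, 2, 2]

150513 = 9·16441 + 2544
16441 = 6·2544 + 1177
2544 = 2·1177 + 190
1177 = 6·190 + 37
190 = 5·37 + 5
37 = 7·5 + 2
5 = 2·2 + 1
2 = 2·1 + 0  (stop)
So 150513/16441 = [9; 6, 2, 6, 5, 7, 2, 2].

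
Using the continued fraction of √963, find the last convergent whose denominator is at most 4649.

59675/1923

√963 = [31; 31, 62, …] (period length 2).
Convergents:
  p_0/q_0 = 31/1
  p_1/q_1 = 962/31
  p_2/q_2 = 59675/1923
  p_3/q_3 = 1850887/59644
q_2 = 1923 ≤ 4649 < 59644 = q_3, so the answer is 59675/1923.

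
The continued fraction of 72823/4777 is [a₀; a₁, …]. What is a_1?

4

72823 = 15·4777 + 1168   →  a_0 = 15
4777 = 4·1168 + 105   →  a_1 = 4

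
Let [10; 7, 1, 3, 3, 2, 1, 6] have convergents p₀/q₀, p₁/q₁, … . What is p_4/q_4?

Using pₖ = aₖpₖ₋₁ + pₖ₋₂, qₖ = aₖqₖ₋₁ + qₖ₋₂ (with p₋₁=1, p₋₂=0, q₋₁=0, q₋₂=1):
  k=0: a=10, p=10, q=1
  k=1: a=7, p=71, q=7
  k=2: a=1, p=81, q=8
  k=3: a=3, p=314, q=31
  k=4: a=3, p=1023, q=101

1023/101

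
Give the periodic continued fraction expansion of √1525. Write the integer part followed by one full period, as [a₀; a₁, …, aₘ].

[39; 19, 1, 1, 19, 78]

a₀ = ⌊√1525⌋ = 39.
With m₀=0, d₀=1 and mₖ₊₁ = dₖaₖ − mₖ, dₖ₊₁ = (n − mₖ₊₁²)/dₖ, aₖ₊₁ = ⌊(a₀+mₖ₊₁)/dₖ₊₁⌋:
  k=1: m=39, d=4, a=19
  k=2: m=37, d=39, a=1
  k=3: m=2, d=39, a=1
  k=4: m=37, d=4, a=19
  k=5: m=39, d=1, a=78
d=1 and a=2a₀=78 at k=5, so the next step gives (m, d) = (39, 4) again — its k=1 value — and the period has length 5.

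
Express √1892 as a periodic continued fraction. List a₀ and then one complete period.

a₀ = ⌊√1892⌋ = 43.
With m₀=0, d₀=1 and mₖ₊₁ = dₖaₖ − mₖ, dₖ₊₁ = (n − mₖ₊₁²)/dₖ, aₖ₊₁ = ⌊(a₀+mₖ₊₁)/dₖ₊₁⌋:
  k=1: m=43, d=43, a=2
  k=2: m=43, d=1, a=86
d=1 and a=2a₀=86 at k=2, so the next step gives (m, d) = (43, 43) again — its k=1 value — and the period has length 2.

[43; 2, 86]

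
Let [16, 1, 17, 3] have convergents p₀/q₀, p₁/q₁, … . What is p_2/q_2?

305/18

Using pₖ = aₖpₖ₋₁ + pₖ₋₂, qₖ = aₖqₖ₋₁ + qₖ₋₂ (with p₋₁=1, p₋₂=0, q₋₁=0, q₋₂=1):
  k=0: a=16, p=16, q=1
  k=1: a=1, p=17, q=1
  k=2: a=17, p=305, q=18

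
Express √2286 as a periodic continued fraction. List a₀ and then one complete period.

[47; 1, 4, 3, 10, 3, 4, 1, 94]

a₀ = ⌊√2286⌋ = 47.
With m₀=0, d₀=1 and mₖ₊₁ = dₖaₖ − mₖ, dₖ₊₁ = (n − mₖ₊₁²)/dₖ, aₖ₊₁ = ⌊(a₀+mₖ₊₁)/dₖ₊₁⌋:
  k=1: m=47, d=77, a=1
  k=2: m=30, d=18, a=4
  k=3: m=42, d=29, a=3
  k=4: m=45, d=9, a=10
  k=5: m=45, d=29, a=3
  k=6: m=42, d=18, a=4
  k=7: m=30, d=77, a=1
  k=8: m=47, d=1, a=94
d=1 and a=2a₀=94 at k=8, so the next step gives (m, d) = (47, 77) again — its k=1 value — and the period has length 8.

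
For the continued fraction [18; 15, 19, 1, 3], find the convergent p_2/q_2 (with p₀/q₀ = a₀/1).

Using pₖ = aₖpₖ₋₁ + pₖ₋₂, qₖ = aₖqₖ₋₁ + qₖ₋₂ (with p₋₁=1, p₋₂=0, q₋₁=0, q₋₂=1):
  k=0: a=18, p=18, q=1
  k=1: a=15, p=271, q=15
  k=2: a=19, p=5167, q=286

5167/286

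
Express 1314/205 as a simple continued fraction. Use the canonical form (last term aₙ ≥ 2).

[6; 2, 2, 3, 1, 2, 3]

1314 = 6×205 + 84
205 = 2×84 + 37
84 = 2×37 + 10
37 = 3×10 + 7
10 = 1×7 + 3
7 = 2×3 + 1
3 = 3×1 + 0  (stop)
So 1314/205 = [6; 2, 2, 3, 1, 2, 3].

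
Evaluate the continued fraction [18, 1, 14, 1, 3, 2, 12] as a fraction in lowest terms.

Using pₖ = aₖpₖ₋₁ + pₖ₋₂ and qₖ = aₖqₖ₋₁ + qₖ₋₂:
  k=0: a=18, p=18, q=1
  k=1: a=1, p=19, q=1
  k=2: a=14, p=284, q=15
  k=3: a=1, p=303, q=16
  k=4: a=3, p=1193, q=63
  k=5: a=2, p=2689, q=142
  k=6: a=12, p=33461, q=1767

33461/1767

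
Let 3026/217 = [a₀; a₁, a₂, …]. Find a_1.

3026 = 13·217 + 205   →  a_0 = 13
217 = 1·205 + 12   →  a_1 = 1

1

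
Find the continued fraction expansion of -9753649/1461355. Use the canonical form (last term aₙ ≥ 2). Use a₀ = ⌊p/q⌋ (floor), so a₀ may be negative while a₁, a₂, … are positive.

[-7; 3, 14, 17, 8, 1, 19, 11]

-9753649 = -7·1461355 + 475836
1461355 = 3·475836 + 33847
475836 = 14·33847 + 1978
33847 = 17·1978 + 221
1978 = 8·221 + 210
221 = 1·210 + 11
210 = 19·11 + 1
11 = 11·1 + 0  (stop)
So -9753649/1461355 = [-7; 3, 14, 17, 8, 1, 19, 11].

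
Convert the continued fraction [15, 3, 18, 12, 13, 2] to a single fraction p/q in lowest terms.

276060/18011

Using pₖ = aₖpₖ₋₁ + pₖ₋₂ and qₖ = aₖqₖ₋₁ + qₖ₋₂:
  k=0: a=15, p=15, q=1
  k=1: a=3, p=46, q=3
  k=2: a=18, p=843, q=55
  k=3: a=12, p=10162, q=663
  k=4: a=13, p=132949, q=8674
  k=5: a=2, p=276060, q=18011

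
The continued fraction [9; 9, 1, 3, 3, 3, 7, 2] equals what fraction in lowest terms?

Using pₖ = aₖpₖ₋₁ + pₖ₋₂ and qₖ = aₖqₖ₋₁ + qₖ₋₂:
  k=0: a=9, p=9, q=1
  k=1: a=9, p=82, q=9
  k=2: a=1, p=91, q=10
  k=3: a=3, p=355, q=39
  k=4: a=3, p=1156, q=127
  k=5: a=3, p=3823, q=420
  k=6: a=7, p=27917, q=3067
  k=7: a=2, p=59657, q=6554

59657/6554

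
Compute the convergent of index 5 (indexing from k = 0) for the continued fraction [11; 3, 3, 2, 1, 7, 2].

2871/254

Using pₖ = aₖpₖ₋₁ + pₖ₋₂, qₖ = aₖqₖ₋₁ + qₖ₋₂ (with p₋₁=1, p₋₂=0, q₋₁=0, q₋₂=1):
  k=0: a=11, p=11, q=1
  k=1: a=3, p=34, q=3
  k=2: a=3, p=113, q=10
  k=3: a=2, p=260, q=23
  k=4: a=1, p=373, q=33
  k=5: a=7, p=2871, q=254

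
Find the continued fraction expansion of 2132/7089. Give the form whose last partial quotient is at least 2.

[0; 3, 3, 13, 13, 4]

2132 = 0·7089 + 2132
7089 = 3·2132 + 693
2132 = 3·693 + 53
693 = 13·53 + 4
53 = 13·4 + 1
4 = 4·1 + 0  (stop)
So 2132/7089 = [0; 3, 3, 13, 13, 4].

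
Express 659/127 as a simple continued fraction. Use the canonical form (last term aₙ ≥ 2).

[5; 5, 3, 2, 3]

659 = 5·127 + 24
127 = 5·24 + 7
24 = 3·7 + 3
7 = 2·3 + 1
3 = 3·1 + 0  (stop)
So 659/127 = [5; 5, 3, 2, 3].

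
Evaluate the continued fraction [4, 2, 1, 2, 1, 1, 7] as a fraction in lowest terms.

629/144

Using pₖ = aₖpₖ₋₁ + pₖ₋₂ and qₖ = aₖqₖ₋₁ + qₖ₋₂:
  k=0: a=4, p=4, q=1
  k=1: a=2, p=9, q=2
  k=2: a=1, p=13, q=3
  k=3: a=2, p=35, q=8
  k=4: a=1, p=48, q=11
  k=5: a=1, p=83, q=19
  k=6: a=7, p=629, q=144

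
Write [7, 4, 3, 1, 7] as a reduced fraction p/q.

955/132

Fold from the inside: start with 7/1.
  1 + 1/7 = 8/7
  3 + 7/8 = 31/8
  4 + 8/31 = 132/31
  7 + 31/132 = 955/132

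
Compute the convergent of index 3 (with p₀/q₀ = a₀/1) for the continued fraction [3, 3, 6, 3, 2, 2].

199/60

Using pₖ = aₖpₖ₋₁ + pₖ₋₂, qₖ = aₖqₖ₋₁ + qₖ₋₂ (with p₋₁=1, p₋₂=0, q₋₁=0, q₋₂=1):
  k=0: a=3, p=3, q=1
  k=1: a=3, p=10, q=3
  k=2: a=6, p=63, q=19
  k=3: a=3, p=199, q=60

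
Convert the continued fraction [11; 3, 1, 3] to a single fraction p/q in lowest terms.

Using pₖ = aₖpₖ₋₁ + pₖ₋₂ and qₖ = aₖqₖ₋₁ + qₖ₋₂:
  k=0: a=11, p=11, q=1
  k=1: a=3, p=34, q=3
  k=2: a=1, p=45, q=4
  k=3: a=3, p=169, q=15

169/15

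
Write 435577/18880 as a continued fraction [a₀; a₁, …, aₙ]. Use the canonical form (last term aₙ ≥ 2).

435577 = 23×18880 + 1337
18880 = 14×1337 + 162
1337 = 8×162 + 41
162 = 3×41 + 39
41 = 1×39 + 2
39 = 19×2 + 1
2 = 2×1 + 0  (stop)
So 435577/18880 = [23; 14, 8, 3, 1, 19, 2].

[23; 14, 8, 3, 1, 19, 2]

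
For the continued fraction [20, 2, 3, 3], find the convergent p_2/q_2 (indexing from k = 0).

143/7

Using pₖ = aₖpₖ₋₁ + pₖ₋₂, qₖ = aₖqₖ₋₁ + qₖ₋₂ (with p₋₁=1, p₋₂=0, q₋₁=0, q₋₂=1):
  k=0: a=20, p=20, q=1
  k=1: a=2, p=41, q=2
  k=2: a=3, p=143, q=7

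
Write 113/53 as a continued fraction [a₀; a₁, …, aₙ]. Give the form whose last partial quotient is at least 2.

[2; 7, 1, 1, 3]

113 = 2·53 + 7
53 = 7·7 + 4
7 = 1·4 + 3
4 = 1·3 + 1
3 = 3·1 + 0  (stop)
So 113/53 = [2; 7, 1, 1, 3].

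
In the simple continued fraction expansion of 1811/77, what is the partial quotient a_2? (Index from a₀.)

1

1811 = 23·77 + 40   →  a_0 = 23
77 = 1·40 + 37   →  a_1 = 1
40 = 1·37 + 3   →  a_2 = 1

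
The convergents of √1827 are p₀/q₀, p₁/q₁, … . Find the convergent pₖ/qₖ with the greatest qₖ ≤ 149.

√1827 = [42; 1, 2, 1, 8, 1, 2, 1, 84, …] (period length 8).
Convergents:
  p_0/q_0 = 42/1
  p_1/q_1 = 43/1
  p_2/q_2 = 128/3
  p_3/q_3 = 171/4
  p_4/q_4 = 1496/35
  p_5/q_5 = 1667/39
  p_6/q_6 = 4830/113
  p_7/q_7 = 6497/152
q_6 = 113 ≤ 149 < 152 = q_7, so the answer is 4830/113.

4830/113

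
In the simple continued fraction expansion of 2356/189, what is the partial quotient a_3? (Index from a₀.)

2356 = 12·189 + 88   →  a_0 = 12
189 = 2·88 + 13   →  a_1 = 2
88 = 6·13 + 10   →  a_2 = 6
13 = 1·10 + 3   →  a_3 = 1

1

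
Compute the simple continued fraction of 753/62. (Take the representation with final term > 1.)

[12; 6, 1, 8]

753 = 12·62 + 9
62 = 6·9 + 8
9 = 1·8 + 1
8 = 8·1 + 0  (stop)
So 753/62 = [12; 6, 1, 8].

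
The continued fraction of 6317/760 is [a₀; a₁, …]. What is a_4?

5

6317 = 8·760 + 237   →  a_0 = 8
760 = 3·237 + 49   →  a_1 = 3
237 = 4·49 + 41   →  a_2 = 4
49 = 1·41 + 8   →  a_3 = 1
41 = 5·8 + 1   →  a_4 = 5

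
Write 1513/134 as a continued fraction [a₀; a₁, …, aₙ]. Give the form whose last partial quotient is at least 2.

1513 = 11·134 + 39
134 = 3·39 + 17
39 = 2·17 + 5
17 = 3·5 + 2
5 = 2·2 + 1
2 = 2·1 + 0  (stop)
So 1513/134 = [11; 3, 2, 3, 2, 2].

[11; 3, 2, 3, 2, 2]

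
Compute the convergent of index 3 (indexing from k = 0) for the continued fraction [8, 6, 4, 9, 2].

1885/231

Using pₖ = aₖpₖ₋₁ + pₖ₋₂, qₖ = aₖqₖ₋₁ + qₖ₋₂ (with p₋₁=1, p₋₂=0, q₋₁=0, q₋₂=1):
  k=0: a=8, p=8, q=1
  k=1: a=6, p=49, q=6
  k=2: a=4, p=204, q=25
  k=3: a=9, p=1885, q=231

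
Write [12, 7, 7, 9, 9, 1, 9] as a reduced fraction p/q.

555322/45743

Using pₖ = aₖpₖ₋₁ + pₖ₋₂ and qₖ = aₖqₖ₋₁ + qₖ₋₂:
  k=0: a=12, p=12, q=1
  k=1: a=7, p=85, q=7
  k=2: a=7, p=607, q=50
  k=3: a=9, p=5548, q=457
  k=4: a=9, p=50539, q=4163
  k=5: a=1, p=56087, q=4620
  k=6: a=9, p=555322, q=45743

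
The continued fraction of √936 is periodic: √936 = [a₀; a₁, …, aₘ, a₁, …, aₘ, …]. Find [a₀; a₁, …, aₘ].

[30; 1, 1, 2, 6, 2, 1, 1, 60]

a₀ = ⌊√936⌋ = 30.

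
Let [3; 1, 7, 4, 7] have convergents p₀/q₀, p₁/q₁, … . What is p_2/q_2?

31/8

Using pₖ = aₖpₖ₋₁ + pₖ₋₂, qₖ = aₖqₖ₋₁ + qₖ₋₂ (with p₋₁=1, p₋₂=0, q₋₁=0, q₋₂=1):
  k=0: a=3, p=3, q=1
  k=1: a=1, p=4, q=1
  k=2: a=7, p=31, q=8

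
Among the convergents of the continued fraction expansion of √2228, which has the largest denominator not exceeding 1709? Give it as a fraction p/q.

√2228 = [47; 4, 1, 22, 1, 4, 94, …] (period length 6).
Convergents:
  p_0/q_0 = 47/1
  p_1/q_1 = 189/4
  p_2/q_2 = 236/5
  p_3/q_3 = 5381/114
  p_4/q_4 = 5617/119
  p_5/q_5 = 27849/590
  p_6/q_6 = 2623423/55579
q_5 = 590 ≤ 1709 < 55579 = q_6, so the answer is 27849/590.

27849/590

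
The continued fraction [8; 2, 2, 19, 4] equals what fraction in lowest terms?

3302/393

Fold from the inside: start with 4/1.
  19 + 1/4 = 77/4
  2 + 4/77 = 158/77
  2 + 77/158 = 393/158
  8 + 158/393 = 3302/393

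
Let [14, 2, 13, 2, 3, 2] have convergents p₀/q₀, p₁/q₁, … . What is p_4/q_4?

2824/195

Using pₖ = aₖpₖ₋₁ + pₖ₋₂, qₖ = aₖqₖ₋₁ + qₖ₋₂ (with p₋₁=1, p₋₂=0, q₋₁=0, q₋₂=1):
  k=0: a=14, p=14, q=1
  k=1: a=2, p=29, q=2
  k=2: a=13, p=391, q=27
  k=3: a=2, p=811, q=56
  k=4: a=3, p=2824, q=195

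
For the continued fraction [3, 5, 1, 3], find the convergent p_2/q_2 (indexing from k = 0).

Using pₖ = aₖpₖ₋₁ + pₖ₋₂, qₖ = aₖqₖ₋₁ + qₖ₋₂ (with p₋₁=1, p₋₂=0, q₋₁=0, q₋₂=1):
  k=0: a=3, p=3, q=1
  k=1: a=5, p=16, q=5
  k=2: a=1, p=19, q=6

19/6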